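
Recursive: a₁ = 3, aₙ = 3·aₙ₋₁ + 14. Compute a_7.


Computing step by step:
a_1 = 3
a_2 = 23
a_3 = 83
a_4 = 263
a_5 = 803
a_6 = 2423
a_7 = 7283


a_7 = 7283


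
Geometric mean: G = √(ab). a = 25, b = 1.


GM = √(25×1) = √25 = 5

GM = 5


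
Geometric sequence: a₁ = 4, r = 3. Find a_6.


aₙ = a₁·r^(n-1)
= 4×3^5
= 4×243
= 972

a_6 = 972


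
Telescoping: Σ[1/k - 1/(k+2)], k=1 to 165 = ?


Telescoping with gap 2: two head and two tail terms survive.
= (1 + 1/2) - (1/166 + 1/167)
= 3/2 - 1/166 - 1/167 = 20625/13861

Sum = 20625/13861


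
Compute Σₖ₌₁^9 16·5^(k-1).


Sₙ = 16×(5^9 - 1)/(5 - 1)
= 16×(1953125 - 1)/4
= 16×1953124/4
= 7812496

S_9 = 7812496


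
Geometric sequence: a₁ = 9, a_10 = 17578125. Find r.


r^(n-1) = aₙ/a₁
r^9 = 17578125/9 = 1953125
r = 1953125^(1/9)
= 5

r = 5


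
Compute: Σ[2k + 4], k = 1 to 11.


Σ(2k+4) = 2·Σk + 4·n
= 2·66 + 4·11
= 132 + 44 = 176

Σ = 176


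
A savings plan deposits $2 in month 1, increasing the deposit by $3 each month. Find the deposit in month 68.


aₙ = a₁ + (n-1)d
= 2 + (68-1)×3
= 2 + 201
= 203

a_68 = 203


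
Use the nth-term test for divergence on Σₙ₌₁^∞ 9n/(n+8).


lim(n→∞) 9n/(n+8) = 9/1 = 9  (divide numerator and denominator by n)
lim aₙ = 9 ≠ 0 → series DIVERGES

Diverges (lim aₙ = 9 ≠ 0)


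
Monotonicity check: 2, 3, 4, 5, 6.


Differences: 1, 1, 1, 1
All differences > 0 → strictly INCREASING

Monotonically increasing


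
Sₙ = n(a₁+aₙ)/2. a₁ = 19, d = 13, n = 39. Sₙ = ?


aₙ = 19 + (39-1)×13 = 513
Sₙ = n(a₁+aₙ)/2 = 39×(19+513)/2
= 39×532/2 = 10374

S_39 = 10374


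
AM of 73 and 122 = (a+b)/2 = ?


AM = (73 + 122)/2 = 195/2 = 97.5

AM = 97.5


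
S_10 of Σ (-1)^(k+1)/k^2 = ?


S = 1 - 1/4 + 1/9 - 1/16 + 1/25 - 1/36 + 1/49 - 1/64 ± ...
= 0.818
(Full series converges to +π²/12 ≈ +0.8225)

S_10 = 0.818


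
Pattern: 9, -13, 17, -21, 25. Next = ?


Pattern: alternating sign, magnitude arithmetic (d=4)
Terms: 9, -13, 17, -21, 25
Next term = -29

Next term = -29


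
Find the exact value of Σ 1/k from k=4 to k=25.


Σₖ₌4^25 1/k = 1/4 + 1/5 + 1/6 + ... + 1/25
= 17692378667/8923714800
≈ 1.9826

Sum = 17692378667/8923714800 ≈ 1.9826


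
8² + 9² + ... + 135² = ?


Σₖ₌8^135 k² = Σₖ₌₁^135 k² − Σₖ₌₁^7 k²
= 135·136·271/6 − 7·8·15/6
= 829260 − 140 = 829120

Σk² = 829120


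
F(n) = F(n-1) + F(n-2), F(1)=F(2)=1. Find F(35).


Fibonacci sequence: 1, 1, 2, 3, 5, 8, 13, 21, 34, 55, 89, ...
F(35) = 9227465

F(35) = 9227465


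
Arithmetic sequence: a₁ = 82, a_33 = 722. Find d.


d = (aₙ - a₁)/(n-1)
= (722 - 82)/(33-1)
= 640/32 = 20

d = 20


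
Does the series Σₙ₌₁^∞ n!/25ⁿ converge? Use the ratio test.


aₙ = n!/25^n
a_{n+1}/aₙ = (n+1)!/25^(n+1) × 25^n/n!
= (n+1)/25
L = lim(n→∞) (n+1)/25 = ∞
L > 1 → series DIVERGES

Diverges (ratio test: L = ∞ > 1)


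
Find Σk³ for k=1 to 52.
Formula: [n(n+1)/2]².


n(n+1)/2 = 52×53/2 = 1378
Σk³ = 1378² = 1898884

Σk³ = 1898884


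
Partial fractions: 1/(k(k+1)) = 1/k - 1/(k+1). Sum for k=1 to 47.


1/(k(k+1)) = 1/k - 1/(k+1) (partial fractions)
Telescoping: Σ = 1 - 1/48 = 47/48

Sum = 47/48


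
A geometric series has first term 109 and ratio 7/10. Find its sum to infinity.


S∞ = a₁/(1-r) = 109/(1 - 7/10)
= 109/(3/10)
= 1090/3

S∞ = 1090/3


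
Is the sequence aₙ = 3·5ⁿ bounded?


aₙ = 3·5ⁿ → as n→∞, aₙ→∞ (since base 5 > 1)
No finite upper bound exists
The sequence is UNBOUNDED

Unbounded (aₙ → ∞ as n → ∞)


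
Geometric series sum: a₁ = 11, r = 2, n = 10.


Sₙ = 11×(2^10 - 1)/(2 - 1)
= 11×(1024 - 1)/1
= 11×1023/1
= 11253

S_10 = 11253


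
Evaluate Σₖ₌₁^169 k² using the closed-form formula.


n = 169
n(n+1)(2n+1)/6 = 169×170×339/6
= 9739470/6 = 1623245

Σk² = 1623245


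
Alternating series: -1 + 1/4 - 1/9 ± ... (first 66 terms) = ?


S = -1 + 1/4 - 1/9 + 1/16 - 1/25 + 1/36 - 1/49 + 1/64 ± ...
= -0.8224
(Full series converges to -π²/12 ≈ -0.8225)

S_66 = -0.8224


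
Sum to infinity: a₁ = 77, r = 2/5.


S∞ = a₁/(1-r) = 77/(1 - 2/5)
= 77/(3/5)
= 385/3

S∞ = 385/3


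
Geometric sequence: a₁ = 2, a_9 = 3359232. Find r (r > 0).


r^(n-1) = aₙ/a₁
r^8 = 3359232/2 = 1679616
r = 1679616^(1/8)
= ±6; taking r > 0 gives r = 6

r = 6


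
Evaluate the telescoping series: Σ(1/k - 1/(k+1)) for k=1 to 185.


Telescoping: adjacent terms cancel.
= 1/1 - 1/186
= 1 - 1/186 = 185/186

Sum = 185/186


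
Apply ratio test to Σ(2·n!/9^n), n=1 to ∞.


aₙ = 2·n!/9^n
a_{n+1}/aₙ = (n+1)!/9^(n+1) × 9^n/n!  (constant 2 cancels)
= (n+1)/9
L = lim(n→∞) (n+1)/9 = ∞
L > 1 → series DIVERGES

Diverges (ratio test: L = ∞ > 1)


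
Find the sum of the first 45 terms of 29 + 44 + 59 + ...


aₙ = 29 + (45-1)×15 = 689
Sₙ = n(a₁+aₙ)/2 = 45×(29+689)/2
= 45×718/2 = 16155

S_45 = 16155


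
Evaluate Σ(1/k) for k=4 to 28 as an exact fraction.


Σₖ₌4^28 1/k = 1/4 + 1/5 + 1/6 + ... + 1/28
= 168163294703/80313433200
≈ 2.0938

Sum = 168163294703/80313433200 ≈ 2.0938


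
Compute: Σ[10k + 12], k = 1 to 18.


Σ(10k+12) = 10·Σk + 12·n
= 10·171 + 12·18
= 1710 + 216 = 1926

Σ = 1926


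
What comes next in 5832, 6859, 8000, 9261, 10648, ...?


Pattern: perfect cubes: n³
Terms: 5832, 6859, 8000, 9261, 10648
Next term = 12167

Next term = 12167


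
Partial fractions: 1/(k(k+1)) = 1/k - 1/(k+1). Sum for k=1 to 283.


1/(k(k+1)) = 1/k - 1/(k+1) (partial fractions)
Telescoping: Σ = 1 - 1/284 = 283/284

Sum = 283/284


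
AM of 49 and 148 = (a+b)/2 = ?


AM = (49 + 148)/2 = 197/2 = 98.5

AM = 98.5


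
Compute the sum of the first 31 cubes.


n(n+1)/2 = 31×32/2 = 496
Σk³ = 496² = 246016

Σk³ = 246016


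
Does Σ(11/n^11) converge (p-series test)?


p-series test: Σ c/n^p converges if p > 1, diverges if p ≤ 1 (constant c > 0 doesn't affect convergence).
p = 11
11 > 1 → CONVERGES

Converges (p = 11 > 1)


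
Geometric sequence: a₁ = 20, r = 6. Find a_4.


aₙ = a₁·r^(n-1)
= 20×6^3
= 20×216
= 4320

a_4 = 4320


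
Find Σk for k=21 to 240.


Σₖ₌21^240 k = Σₖ₌₁^240 k − Σₖ₌₁^20 k
= 240·241/2 − 20·21/2
= 28920 − 210 = 28710

Σk = 28710


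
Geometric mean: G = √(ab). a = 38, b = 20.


GM = √(38×20) = √760 = 27.5681

GM = 27.5681


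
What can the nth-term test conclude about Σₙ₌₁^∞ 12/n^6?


lim(n→∞) 12/n^6 = 0
lim aₙ = 0 → nth-term test is INCONCLUSIVE
(Need other tests; this is actually a convergent p-series with p=6 > 1)

Inconclusive (lim aₙ = 0; need another test)


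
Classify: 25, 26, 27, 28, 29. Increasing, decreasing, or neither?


Differences: 1, 1, 1, 1
All differences > 0 → strictly INCREASING

Monotonically increasing


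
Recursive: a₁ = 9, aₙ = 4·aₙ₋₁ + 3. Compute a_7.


Computing step by step:
a_1 = 9
a_2 = 39
a_3 = 159
a_4 = 639
a_5 = 2559
a_6 = 10239
a_7 = 40959


a_7 = 40959


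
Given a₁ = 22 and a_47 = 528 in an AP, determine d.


d = (aₙ - a₁)/(n-1)
= (528 - 22)/(47-1)
= 506/46 = 11

d = 11


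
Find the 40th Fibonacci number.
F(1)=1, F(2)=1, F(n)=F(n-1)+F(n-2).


Fibonacci sequence: 1, 1, 2, 3, 5, 8, 13, 21, 34, 55, 89, ...
F(40) = 102334155

F(40) = 102334155


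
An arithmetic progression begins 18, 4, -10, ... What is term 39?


aₙ = a₁ + (n-1)d
= 18 + (39-1)×-14
= 18 - 532
= -514

a_39 = -514


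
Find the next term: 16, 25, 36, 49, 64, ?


Pattern: perfect squares: n²
Terms: 16, 25, 36, 49, 64
Next term = 81

Next term = 81


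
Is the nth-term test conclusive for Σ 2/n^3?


lim(n→∞) 2/n^3 = 0
lim aₙ = 0 → nth-term test is INCONCLUSIVE
(Need other tests; this is actually a convergent p-series with p=3 > 1)

Inconclusive (lim aₙ = 0; need another test)


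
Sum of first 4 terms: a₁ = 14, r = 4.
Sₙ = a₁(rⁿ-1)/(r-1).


Sₙ = 14×(4^4 - 1)/(4 - 1)
= 14×(256 - 1)/3
= 14×255/3
= 1190

S_4 = 1190


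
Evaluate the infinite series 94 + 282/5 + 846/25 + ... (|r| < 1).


S∞ = a₁/(1-r) = 94/(1 - 3/5)
= 94/(2/5)
= 235

S∞ = 235


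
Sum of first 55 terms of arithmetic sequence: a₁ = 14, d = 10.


aₙ = 14 + (55-1)×10 = 554
Sₙ = n(a₁+aₙ)/2 = 55×(14+554)/2
= 55×568/2 = 15620

S_55 = 15620


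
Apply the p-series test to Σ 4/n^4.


p-series test: Σ c/n^p converges if p > 1, diverges if p ≤ 1 (constant c > 0 doesn't affect convergence).
p = 4
4 > 1 → CONVERGES

Converges (p = 4 > 1)


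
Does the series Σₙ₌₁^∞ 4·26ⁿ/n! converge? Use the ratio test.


aₙ = 4·26^n/n!
a_{n+1}/aₙ = 26^(n+1)/(n+1)! × n!/26^n  (constant 4 cancels)
= 26/(n+1)
L = lim(n→∞) 26/(n+1) = 0
L < 1 → series CONVERGES

Converges (ratio test: L = 0 < 1)


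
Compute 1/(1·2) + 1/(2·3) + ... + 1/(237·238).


1/(k(k+1)) = 1/k - 1/(k+1) (partial fractions)
Telescoping: Σ = 1 - 1/238 = 237/238

Sum = 237/238


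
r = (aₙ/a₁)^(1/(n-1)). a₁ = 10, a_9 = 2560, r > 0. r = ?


r^(n-1) = aₙ/a₁
r^8 = 2560/10 = 256
r = 256^(1/8)
= ±2; taking r > 0 gives r = 2

r = 2


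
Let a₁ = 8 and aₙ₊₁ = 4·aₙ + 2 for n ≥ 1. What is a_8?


Computing step by step:
a_1 = 8
a_2 = 34
a_3 = 138
a_4 = 554
a_5 = 2218
a_6 = 8874
a_7 = 35498
a_8 = 141994


a_8 = 141994


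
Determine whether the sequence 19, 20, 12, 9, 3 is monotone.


Differences: 1, -8, -3, -6
Difference at position 1 is +1 (> 0) but position 2 is -8 (< 0) — sequence both rises and falls
→ NOT monotonic

Not monotonic


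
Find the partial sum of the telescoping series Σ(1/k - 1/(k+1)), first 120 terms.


Telescoping: adjacent terms cancel.
= 1/1 - 1/121
= 1 - 1/121 = 120/121

Sum = 120/121


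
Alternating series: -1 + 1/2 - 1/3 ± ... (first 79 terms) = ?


S = -1 + 1/2 - 1/3 + 1/4 - 1/5 + 1/6 - 1/7 + 1/8 ± ...
= -0.6994
(Full series converges to -ln(2) ≈ -0.6931)

S_79 = -0.6994


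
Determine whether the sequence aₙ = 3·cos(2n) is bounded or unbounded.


For all n, -1 ≤ cos(2n) ≤ 1, so -3 ≤ 3·cos(2n) ≤ 3
Lower bound: -3, Upper bound: 3
The sequence IS bounded

Bounded (-3 ≤ aₙ ≤ 3)


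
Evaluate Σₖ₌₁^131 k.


n(n+1)/2 = 131×132/2 = 17292/2 = 8646

Σk = 8646


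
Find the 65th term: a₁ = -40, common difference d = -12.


aₙ = a₁ + (n-1)d
= -40 + (65-1)×-12
= -40 - 768
= -808

a_65 = -808


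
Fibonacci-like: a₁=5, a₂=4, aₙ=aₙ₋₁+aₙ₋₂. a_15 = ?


Computing iteratively: 5, 4, 9, 13, 22, 35, 57, 92, 149, 241, 390, 631, ...
a_15 = 2673

a_15 = 2673


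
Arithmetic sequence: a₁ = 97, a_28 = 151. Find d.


d = (aₙ - a₁)/(n-1)
= (151 - 97)/(28-1)
= 54/27 = 2

d = 2


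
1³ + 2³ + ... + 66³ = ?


n(n+1)/2 = 66×67/2 = 2211
Σk³ = 2211² = 4888521

Σk³ = 4888521


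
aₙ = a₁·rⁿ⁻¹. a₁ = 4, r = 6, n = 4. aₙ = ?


aₙ = a₁·r^(n-1)
= 4×6^3
= 4×216
= 864

a_4 = 864


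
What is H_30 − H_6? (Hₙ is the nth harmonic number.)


Σₖ₌7^30 1/k = 1/7 + 1/8 + 1/9 + ... + 1/30
= 3598413401287/2329089562800
≈ 1.545

Sum = 3598413401287/2329089562800 ≈ 1.545


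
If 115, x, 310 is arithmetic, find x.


AM = (115 + 310)/2 = 425/2 = 212.5

AM = 212.5


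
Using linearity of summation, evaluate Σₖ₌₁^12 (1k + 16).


Σ(1k+16) = 1·Σk + 16·n
= 1·78 + 16·12
= 78 + 192 = 270

Σ = 270


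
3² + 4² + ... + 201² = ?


Σₖ₌3^201 k² = Σₖ₌₁^201 k² − Σₖ₌₁^2 k²
= 201·202·403/6 − 2·3·5/6
= 2727101 − 5 = 2727096

Σk² = 2727096


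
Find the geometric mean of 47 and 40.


GM = √(47×40) = √1880 = 43.359

GM = 43.359


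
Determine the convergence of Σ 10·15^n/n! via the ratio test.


aₙ = 10·15^n/n!
a_{n+1}/aₙ = 15^(n+1)/(n+1)! × n!/15^n  (constant 10 cancels)
= 15/(n+1)
L = lim(n→∞) 15/(n+1) = 0
L < 1 → series CONVERGES

Converges (ratio test: L = 0 < 1)


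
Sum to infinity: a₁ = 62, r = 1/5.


S∞ = a₁/(1-r) = 62/(1 - 1/5)
= 62/(4/5)
= 155/2

S∞ = 155/2


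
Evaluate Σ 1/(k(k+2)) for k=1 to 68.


1/(k(k+2)) = (1/2)·(1/k - 1/(k+2)) (partial fractions)
Telescoping: Σ = (1/2)·(1 + 1/2 - 1/69 - 1/70) = 3553/4830

Sum = 3553/4830


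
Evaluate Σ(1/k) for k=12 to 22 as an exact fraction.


Σₖ₌12^22 1/k = 1/12 + 1/13 + 1/14 + ... + 1/22
= 156188887/232792560
≈ 0.6709

Sum = 156188887/232792560 ≈ 0.6709


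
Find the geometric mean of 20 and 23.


GM = √(20×23) = √460 = 21.4476

GM = 21.4476


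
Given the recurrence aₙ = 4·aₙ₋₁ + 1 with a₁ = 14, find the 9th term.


Computing step by step:
a_1 = 14
a_2 = 57
a_3 = 229
a_4 = 917
a_5 = 3669
a_6 = 14677
a_7 = 58709
a_8 = 234837
a_9 = 939349


a_9 = 939349


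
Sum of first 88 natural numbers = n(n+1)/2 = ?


n(n+1)/2 = 88×89/2 = 7832/2 = 3916

Σk = 3916


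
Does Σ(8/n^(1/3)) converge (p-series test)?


p-series test: Σ c/n^p converges if p > 1, diverges if p ≤ 1 (constant c > 0 doesn't affect convergence).
p = 1/3
1/3 ≤ 1 → DIVERGES

Diverges (p = 1/3 ≤ 1)


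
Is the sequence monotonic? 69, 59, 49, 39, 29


Differences: -10, -10, -10, -10
All differences < 0 → strictly DECREASING

Monotonically decreasing


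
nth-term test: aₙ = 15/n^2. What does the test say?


lim(n→∞) 15/n^2 = 0
lim aₙ = 0 → nth-term test is INCONCLUSIVE
(Need other tests; this is actually a convergent p-series with p=2 > 1)

Inconclusive (lim aₙ = 0; need another test)


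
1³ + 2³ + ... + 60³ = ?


n(n+1)/2 = 60×61/2 = 1830
Σk³ = 1830² = 3348900

Σk³ = 3348900


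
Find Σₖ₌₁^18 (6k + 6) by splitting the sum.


Σ(6k+6) = 6·Σk + 6·n
= 6·171 + 6·18
= 1026 + 108 = 1134

Σ = 1134


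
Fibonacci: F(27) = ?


Fibonacci sequence: 1, 1, 2, 3, 5, 8, 13, 21, 34, 55, 89, ...
F(27) = 196418

F(27) = 196418


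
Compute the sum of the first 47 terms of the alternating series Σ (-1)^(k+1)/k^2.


S = 1 - 1/4 + 1/9 - 1/16 + 1/25 - 1/36 + 1/49 - 1/64 ± ...
= 0.8227
(Full series converges to +π²/12 ≈ +0.8225)

S_47 = 0.8227


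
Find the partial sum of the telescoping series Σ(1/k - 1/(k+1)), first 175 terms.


Telescoping: adjacent terms cancel.
= 1/1 - 1/176
= 1 - 1/176 = 175/176

Sum = 175/176


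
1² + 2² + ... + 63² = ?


n = 63
n(n+1)(2n+1)/6 = 63×64×127/6
= 512064/6 = 85344

Σk² = 85344


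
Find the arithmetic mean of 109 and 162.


AM = (109 + 162)/2 = 271/2 = 135.5

AM = 135.5


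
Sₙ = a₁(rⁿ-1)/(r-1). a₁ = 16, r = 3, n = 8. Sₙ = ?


Sₙ = 16×(3^8 - 1)/(3 - 1)
= 16×(6561 - 1)/2
= 16×6560/2
= 52480

S_8 = 52480


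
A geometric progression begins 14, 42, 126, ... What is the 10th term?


aₙ = a₁·r^(n-1)
= 14×3^9
= 14×19683
= 275562

a_10 = 275562


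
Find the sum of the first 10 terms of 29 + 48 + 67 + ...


aₙ = 29 + (10-1)×19 = 200
Sₙ = n(a₁+aₙ)/2 = 10×(29+200)/2
= 10×229/2 = 1145

S_10 = 1145


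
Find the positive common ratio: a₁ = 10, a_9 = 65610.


r^(n-1) = aₙ/a₁
r^8 = 65610/10 = 6561
r = 6561^(1/8)
= ±3; taking r > 0 gives r = 3

r = 3


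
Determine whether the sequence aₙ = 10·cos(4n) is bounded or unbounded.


For all n, -1 ≤ cos(4n) ≤ 1, so -10 ≤ 10·cos(4n) ≤ 10
Lower bound: -10, Upper bound: 10
The sequence IS bounded

Bounded (-10 ≤ aₙ ≤ 10)


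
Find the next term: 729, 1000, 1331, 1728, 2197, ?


Pattern: perfect cubes: n³
Terms: 729, 1000, 1331, 1728, 2197
Next term = 2744

Next term = 2744


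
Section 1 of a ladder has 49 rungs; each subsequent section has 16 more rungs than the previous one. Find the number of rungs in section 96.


aₙ = a₁ + (n-1)d
= 49 + (96-1)×16
= 49 + 1520
= 1569

a_96 = 1569


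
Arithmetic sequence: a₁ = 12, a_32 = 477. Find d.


d = (aₙ - a₁)/(n-1)
= (477 - 12)/(32-1)
= 465/31 = 15

d = 15


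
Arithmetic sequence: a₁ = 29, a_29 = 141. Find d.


d = (aₙ - a₁)/(n-1)
= (141 - 29)/(29-1)
= 112/28 = 4

d = 4


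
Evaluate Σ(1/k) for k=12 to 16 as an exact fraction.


Σₖ₌12^16 1/k = 1/12 + 1/13 + 1/14 + 1/15 + 1/16
= 2627/7280
≈ 0.3609

Sum = 2627/7280 ≈ 0.3609


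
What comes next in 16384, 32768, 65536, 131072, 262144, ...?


Pattern: powers of 2: 2ⁿ
Terms: 16384, 32768, 65536, 131072, 262144
Next term = 524288

Next term = 524288


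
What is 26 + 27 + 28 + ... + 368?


Σₖ₌26^368 k = Σₖ₌₁^368 k − Σₖ₌₁^25 k
= 368·369/2 − 25·26/2
= 67896 − 325 = 67571

Σk = 67571


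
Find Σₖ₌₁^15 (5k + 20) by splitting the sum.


Σ(5k+20) = 5·Σk + 20·n
= 5·120 + 20·15
= 600 + 300 = 900

Σ = 900


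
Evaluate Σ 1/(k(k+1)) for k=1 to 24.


1/(k(k+1)) = 1/k - 1/(k+1) (partial fractions)
Telescoping: Σ = 1 - 1/25 = 24/25

Sum = 24/25


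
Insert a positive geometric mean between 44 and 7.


GM = √(44×7) = √308 = 17.5499

GM = 17.5499


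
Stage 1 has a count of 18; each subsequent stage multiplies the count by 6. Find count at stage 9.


aₙ = a₁·r^(n-1)
= 18×6^8
= 18×1679616
= 30233088

a_9 = 30233088


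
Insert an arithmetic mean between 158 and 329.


AM = (158 + 329)/2 = 487/2 = 243.5

AM = 243.5


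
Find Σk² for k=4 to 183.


Σₖ₌4^183 k² = Σₖ₌₁^183 k² − Σₖ₌₁^3 k²
= 183·184·367/6 − 3·4·7/6
= 2059604 − 14 = 2059590

Σk² = 2059590


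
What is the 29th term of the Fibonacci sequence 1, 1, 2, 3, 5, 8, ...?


Fibonacci sequence: 1, 1, 2, 3, 5, 8, 13, 21, 34, 55, 89, ...
F(29) = 514229

F(29) = 514229


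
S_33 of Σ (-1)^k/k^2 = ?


S = -1 + 1/4 - 1/9 + 1/16 - 1/25 + 1/36 - 1/49 + 1/64 ± ...
= -0.8229
(Full series converges to -π²/12 ≈ -0.8225)

S_33 = -0.8229


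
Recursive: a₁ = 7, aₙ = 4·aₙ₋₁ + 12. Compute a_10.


Computing step by step:
a_1 = 7
a_2 = 40
a_3 = 172
a_4 = 700
a_5 = 2812
a_6 = 11260
a_7 = 45052
a_8 = 180220
a_9 = 720892
a_10 = 2883580


a_10 = 2883580


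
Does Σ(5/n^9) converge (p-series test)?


p-series test: Σ c/n^p converges if p > 1, diverges if p ≤ 1 (constant c > 0 doesn't affect convergence).
p = 9
9 > 1 → CONVERGES

Converges (p = 9 > 1)


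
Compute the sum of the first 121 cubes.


n(n+1)/2 = 121×122/2 = 7381
Σk³ = 7381² = 54479161

Σk³ = 54479161


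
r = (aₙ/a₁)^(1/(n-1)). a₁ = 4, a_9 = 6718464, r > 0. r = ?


r^(n-1) = aₙ/a₁
r^8 = 6718464/4 = 1679616
r = 1679616^(1/8)
= ±6; taking r > 0 gives r = 6

r = 6


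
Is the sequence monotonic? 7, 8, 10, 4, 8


Differences: 1, 2, -6, 4
Difference at position 1 is +1 (> 0) but position 3 is -6 (< 0) — sequence both rises and falls
→ NOT monotonic

Not monotonic


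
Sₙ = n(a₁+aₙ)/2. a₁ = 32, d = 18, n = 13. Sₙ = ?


aₙ = 32 + (13-1)×18 = 248
Sₙ = n(a₁+aₙ)/2 = 13×(32+248)/2
= 13×280/2 = 1820

S_13 = 1820


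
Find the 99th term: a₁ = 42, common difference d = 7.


aₙ = a₁ + (n-1)d
= 42 + (99-1)×7
= 42 + 686
= 728

a_99 = 728


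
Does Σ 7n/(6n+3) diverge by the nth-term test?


lim(n→∞) 7n/(6n+3) = 7/6 = 7/6  (divide numerator and denominator by n)
lim aₙ = 7/6 ≠ 0 → series DIVERGES

Diverges (lim aₙ = 7/6 ≠ 0)


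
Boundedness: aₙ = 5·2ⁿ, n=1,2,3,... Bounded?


aₙ = 5·2ⁿ → as n→∞, aₙ→∞ (since base 2 > 1)
No finite upper bound exists
The sequence is UNBOUNDED

Unbounded (aₙ → ∞ as n → ∞)


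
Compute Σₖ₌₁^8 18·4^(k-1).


Sₙ = 18×(4^8 - 1)/(4 - 1)
= 18×(65536 - 1)/3
= 18×65535/3
= 393210

S_8 = 393210


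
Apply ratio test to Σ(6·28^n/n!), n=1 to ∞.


aₙ = 6·28^n/n!
a_{n+1}/aₙ = 28^(n+1)/(n+1)! × n!/28^n  (constant 6 cancels)
= 28/(n+1)
L = lim(n→∞) 28/(n+1) = 0
L < 1 → series CONVERGES

Converges (ratio test: L = 0 < 1)


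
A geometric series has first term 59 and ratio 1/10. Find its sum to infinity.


S∞ = a₁/(1-r) = 59/(1 - 1/10)
= 59/(9/10)
= 590/9

S∞ = 590/9


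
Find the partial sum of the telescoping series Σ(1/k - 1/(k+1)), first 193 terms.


Telescoping: adjacent terms cancel.
= 1/1 - 1/194
= 1 - 1/194 = 193/194

Sum = 193/194


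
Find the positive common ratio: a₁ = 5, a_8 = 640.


r^(n-1) = aₙ/a₁
r^7 = 640/5 = 128
r = 128^(1/7)
= 2

r = 2


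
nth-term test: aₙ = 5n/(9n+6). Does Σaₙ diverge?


lim(n→∞) 5n/(9n+6) = 5/9 = 5/9  (divide numerator and denominator by n)
lim aₙ = 5/9 ≠ 0 → series DIVERGES

Diverges (lim aₙ = 5/9 ≠ 0)


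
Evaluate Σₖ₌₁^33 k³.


n(n+1)/2 = 33×34/2 = 561
Σk³ = 561² = 314721

Σk³ = 314721


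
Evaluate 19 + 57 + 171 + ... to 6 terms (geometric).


Sₙ = 19×(3^6 - 1)/(3 - 1)
= 19×(729 - 1)/2
= 19×728/2
= 6916

S_6 = 6916


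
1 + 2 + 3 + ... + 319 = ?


n(n+1)/2 = 319×320/2 = 102080/2 = 51040

Σk = 51040


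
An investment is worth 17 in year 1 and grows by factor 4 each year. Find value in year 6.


aₙ = a₁·r^(n-1)
= 17×4^5
= 17×1024
= 17408

a_6 = 17408


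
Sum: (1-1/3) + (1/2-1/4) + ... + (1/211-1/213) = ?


Telescoping with gap 2: two head and two tail terms survive.
= (1 + 1/2) - (1/212 + 1/213)
= 3/2 - 1/212 - 1/213 = 67309/45156

Sum = 67309/45156


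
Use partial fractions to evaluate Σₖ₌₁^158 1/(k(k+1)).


1/(k(k+1)) = 1/k - 1/(k+1) (partial fractions)
Telescoping: Σ = 1 - 1/159 = 158/159

Sum = 158/159


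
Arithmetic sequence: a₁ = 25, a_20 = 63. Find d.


d = (aₙ - a₁)/(n-1)
= (63 - 25)/(20-1)
= 38/19 = 2

d = 2


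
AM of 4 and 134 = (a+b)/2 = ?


AM = (4 + 134)/2 = 138/2 = 69

AM = 69


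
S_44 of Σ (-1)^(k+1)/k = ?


S = 1 - 1/2 + 1/3 - 1/4 + 1/5 - 1/6 + 1/7 - 1/8 ± ...
= 0.6819
(Full series converges to +ln(2) ≈ +0.6931)

S_44 = 0.6819


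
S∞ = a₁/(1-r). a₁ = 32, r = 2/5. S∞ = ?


S∞ = a₁/(1-r) = 32/(1 - 2/5)
= 32/(3/5)
= 160/3

S∞ = 160/3


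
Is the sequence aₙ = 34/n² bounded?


a₁ = 34, a₂ = 34/4, a₃ = 34/9, ...
0 < aₙ ≤ 34 for all n ≥ 1
The sequence IS bounded

Bounded (0 < aₙ ≤ 34)


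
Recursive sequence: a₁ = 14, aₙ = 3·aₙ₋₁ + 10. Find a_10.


Computing step by step:
a_1 = 14
a_2 = 52
a_3 = 166
a_4 = 508
a_5 = 1534
a_6 = 4612
a_7 = 13846
a_8 = 41548
a_9 = 124654
a_10 = 373972


a_10 = 373972


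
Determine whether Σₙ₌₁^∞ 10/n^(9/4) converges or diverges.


p-series test: Σ c/n^p converges if p > 1, diverges if p ≤ 1 (constant c > 0 doesn't affect convergence).
p = 9/4
9/4 > 1 → CONVERGES

Converges (p = 9/4 > 1)


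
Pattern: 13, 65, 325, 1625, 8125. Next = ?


Pattern: geometric (r=5)
Terms: 13, 65, 325, 1625, 8125
Next term = 40625

Next term = 40625


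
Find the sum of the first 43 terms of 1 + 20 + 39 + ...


aₙ = 1 + (43-1)×19 = 799
Sₙ = n(a₁+aₙ)/2 = 43×(1+799)/2
= 43×800/2 = 17200

S_43 = 17200


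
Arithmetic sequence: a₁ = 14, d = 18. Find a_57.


aₙ = a₁ + (n-1)d
= 14 + (57-1)×18
= 14 + 1008
= 1022

a_57 = 1022


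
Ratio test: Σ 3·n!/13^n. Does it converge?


aₙ = 3·n!/13^n
a_{n+1}/aₙ = (n+1)!/13^(n+1) × 13^n/n!  (constant 3 cancels)
= (n+1)/13
L = lim(n→∞) (n+1)/13 = ∞
L > 1 → series DIVERGES

Diverges (ratio test: L = ∞ > 1)


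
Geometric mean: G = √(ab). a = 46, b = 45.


GM = √(46×45) = √2070 = 45.4973

GM = 45.4973


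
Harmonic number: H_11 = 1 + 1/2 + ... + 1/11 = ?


H_11 = 1/1 + 1/2 + 1/3 + ... + 1/11
= 83711/27720
≈ 3.0199

H_11 = 83711/27720 ≈ 3.0199


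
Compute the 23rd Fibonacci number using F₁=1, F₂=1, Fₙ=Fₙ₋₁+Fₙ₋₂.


Fibonacci sequence: 1, 1, 2, 3, 5, 8, 13, 21, 34, 55, 89, ...
F(23) = 28657

F(23) = 28657


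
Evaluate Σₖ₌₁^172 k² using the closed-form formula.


n = 172
n(n+1)(2n+1)/6 = 172×173×345/6
= 10265820/6 = 1710970

Σk² = 1710970


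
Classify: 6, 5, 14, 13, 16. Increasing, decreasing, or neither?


Differences: -1, 9, -1, 3
Difference at position 2 is +9 (> 0) but position 1 is -1 (< 0) — sequence both rises and falls
→ NOT monotonic

Not monotonic


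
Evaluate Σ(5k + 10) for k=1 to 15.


Σ(5k+10) = 5·Σk + 10·n
= 5·120 + 10·15
= 600 + 150 = 750

Σ = 750


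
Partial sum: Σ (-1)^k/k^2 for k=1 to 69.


S = -1 + 1/4 - 1/9 + 1/16 - 1/25 + 1/36 - 1/49 + 1/64 ± ...
= -0.8226
(Full series converges to -π²/12 ≈ -0.8225)

S_69 = -0.8226


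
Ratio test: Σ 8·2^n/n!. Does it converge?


aₙ = 8·2^n/n!
a_{n+1}/aₙ = 2^(n+1)/(n+1)! × n!/2^n  (constant 8 cancels)
= 2/(n+1)
L = lim(n→∞) 2/(n+1) = 0
L < 1 → series CONVERGES

Converges (ratio test: L = 0 < 1)


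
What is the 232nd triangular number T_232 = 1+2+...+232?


n(n+1)/2 = 232×233/2 = 54056/2 = 27028

Σk = 27028


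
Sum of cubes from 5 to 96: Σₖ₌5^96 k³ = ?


Σₖ₌5^96 k³ = [96·97/2]² − [4·5/2]²
= 21678336 − 100 = 21678236

Σk³ = 21678236


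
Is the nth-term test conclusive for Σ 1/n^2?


lim(n→∞) 1/n^2 = 0
lim aₙ = 0 → nth-term test is INCONCLUSIVE
(Need other tests; this is actually a convergent p-series with p=2 > 1)

Inconclusive (lim aₙ = 0; need another test)


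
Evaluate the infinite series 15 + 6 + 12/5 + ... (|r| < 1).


S∞ = a₁/(1-r) = 15/(1 - 2/5)
= 15/(3/5)
= 25

S∞ = 25


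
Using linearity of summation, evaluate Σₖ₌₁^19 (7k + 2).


Σ(7k+2) = 7·Σk + 2·n
= 7·190 + 2·19
= 1330 + 38 = 1368

Σ = 1368


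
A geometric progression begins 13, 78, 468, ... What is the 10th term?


aₙ = a₁·r^(n-1)
= 13×6^9
= 13×10077696
= 131010048

a_10 = 131010048


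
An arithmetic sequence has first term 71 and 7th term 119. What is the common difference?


d = (aₙ - a₁)/(n-1)
= (119 - 71)/(7-1)
= 48/6 = 8

d = 8


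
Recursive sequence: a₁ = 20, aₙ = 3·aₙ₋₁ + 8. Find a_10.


Computing step by step:
a_1 = 20
a_2 = 68
a_3 = 212
a_4 = 644
a_5 = 1940
a_6 = 5828
a_7 = 17492
a_8 = 52484
a_9 = 157460
a_10 = 472388


a_10 = 472388


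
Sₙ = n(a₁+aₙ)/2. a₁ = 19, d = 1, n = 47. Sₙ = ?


aₙ = 19 + (47-1)×1 = 65
Sₙ = n(a₁+aₙ)/2 = 47×(19+65)/2
= 47×84/2 = 1974

S_47 = 1974


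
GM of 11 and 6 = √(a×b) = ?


GM = √(11×6) = √66 = 8.124

GM = 8.124


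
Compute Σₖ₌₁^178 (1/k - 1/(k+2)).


Telescoping with gap 2: two head and two tail terms survive.
= (1 + 1/2) - (1/179 + 1/180)
= 3/2 - 1/179 - 1/180 = 47971/32220

Sum = 47971/32220


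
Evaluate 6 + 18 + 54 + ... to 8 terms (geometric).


Sₙ = 6×(3^8 - 1)/(3 - 1)
= 6×(6561 - 1)/2
= 6×6560/2
= 19680

S_8 = 19680


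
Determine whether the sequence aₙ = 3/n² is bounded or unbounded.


a₁ = 3, a₂ = 3/4, a₃ = 3/9, ...
0 < aₙ ≤ 3 for all n ≥ 1
The sequence IS bounded

Bounded (0 < aₙ ≤ 3)


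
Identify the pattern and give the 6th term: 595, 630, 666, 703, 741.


Pattern: triangular numbers: n(n+1)/2
Terms: 595, 630, 666, 703, 741
Next term = 780

Next term = 780


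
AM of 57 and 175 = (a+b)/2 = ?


AM = (57 + 175)/2 = 232/2 = 116

AM = 116


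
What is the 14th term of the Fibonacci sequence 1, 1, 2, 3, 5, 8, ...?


Fibonacci sequence: 1, 1, 2, 3, 5, 8, 13, 21, 34, 55, 89, ...
F(14) = 377

F(14) = 377


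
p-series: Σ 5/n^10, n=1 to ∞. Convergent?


p-series test: Σ c/n^p converges if p > 1, diverges if p ≤ 1 (constant c > 0 doesn't affect convergence).
p = 10
10 > 1 → CONVERGES

Converges (p = 10 > 1)


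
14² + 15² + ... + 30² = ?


Σₖ₌14^30 k² = Σₖ₌₁^30 k² − Σₖ₌₁^13 k²
= 30·31·61/6 − 13·14·27/6
= 9455 − 819 = 8636

Σk² = 8636


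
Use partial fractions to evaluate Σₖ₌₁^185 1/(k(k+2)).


1/(k(k+2)) = (1/2)·(1/k - 1/(k+2)) (partial fractions)
Telescoping: Σ = (1/2)·(1 + 1/2 - 1/186 - 1/187) = 12950/17391

Sum = 12950/17391


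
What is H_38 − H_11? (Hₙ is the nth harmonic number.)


Σₖ₌12^38 1/k = 1/12 + 1/13 + 1/14 + ... + 1/38
= 922056143114129/763275922437600
≈ 1.208

Sum = 922056143114129/763275922437600 ≈ 1.208


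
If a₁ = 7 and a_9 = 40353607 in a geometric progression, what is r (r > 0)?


r^(n-1) = aₙ/a₁
r^8 = 40353607/7 = 5764801
r = 5764801^(1/8)
= ±7; taking r > 0 gives r = 7

r = 7


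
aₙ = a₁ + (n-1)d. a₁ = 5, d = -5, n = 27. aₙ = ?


aₙ = a₁ + (n-1)d
= 5 + (27-1)×-5
= 5 - 130
= -125

a_27 = -125


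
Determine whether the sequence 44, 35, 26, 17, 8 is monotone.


Differences: -9, -9, -9, -9
All differences < 0 → strictly DECREASING

Monotonically decreasing


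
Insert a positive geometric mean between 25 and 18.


GM = √(25×18) = √450 = 21.2132

GM = 21.2132


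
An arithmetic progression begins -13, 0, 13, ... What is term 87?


aₙ = a₁ + (n-1)d
= -13 + (87-1)×13
= -13 + 1118
= 1105

a_87 = 1105


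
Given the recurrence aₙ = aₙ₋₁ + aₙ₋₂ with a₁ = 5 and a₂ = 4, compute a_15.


Computing iteratively: 5, 4, 9, 13, 22, 35, 57, 92, 149, 241, 390, 631, ...
a_15 = 2673

a_15 = 2673


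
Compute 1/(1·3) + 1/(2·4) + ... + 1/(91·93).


1/(k(k+2)) = (1/2)·(1/k - 1/(k+2)) (partial fractions)
Telescoping: Σ = (1/2)·(1 + 1/2 - 1/92 - 1/93) = 12649/17112

Sum = 12649/17112


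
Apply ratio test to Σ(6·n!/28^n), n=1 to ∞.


aₙ = 6·n!/28^n
a_{n+1}/aₙ = (n+1)!/28^(n+1) × 28^n/n!  (constant 6 cancels)
= (n+1)/28
L = lim(n→∞) (n+1)/28 = ∞
L > 1 → series DIVERGES

Diverges (ratio test: L = ∞ > 1)


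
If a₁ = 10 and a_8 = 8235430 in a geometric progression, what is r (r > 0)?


r^(n-1) = aₙ/a₁
r^7 = 8235430/10 = 823543
r = 823543^(1/7)
= 7

r = 7


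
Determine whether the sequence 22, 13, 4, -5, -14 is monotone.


Differences: -9, -9, -9, -9
All differences < 0 → strictly DECREASING

Monotonically decreasing


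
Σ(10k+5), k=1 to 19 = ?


Σ(10k+5) = 10·Σk + 5·n
= 10·190 + 5·19
= 1900 + 95 = 1995

Σ = 1995


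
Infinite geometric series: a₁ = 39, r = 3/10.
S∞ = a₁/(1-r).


S∞ = a₁/(1-r) = 39/(1 - 3/10)
= 39/(7/10)
= 390/7

S∞ = 390/7


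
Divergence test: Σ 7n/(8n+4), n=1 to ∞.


lim(n→∞) 7n/(8n+4) = 7/8 = 7/8  (divide numerator and denominator by n)
lim aₙ = 7/8 ≠ 0 → series DIVERGES

Diverges (lim aₙ = 7/8 ≠ 0)


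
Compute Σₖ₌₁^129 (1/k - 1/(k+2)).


Telescoping with gap 2: two head and two tail terms survive.
= (1 + 1/2) - (1/130 + 1/131)
= 3/2 - 1/130 - 1/131 = 12642/8515

Sum = 12642/8515


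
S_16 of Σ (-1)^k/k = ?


S = -1 + 1/2 - 1/3 + 1/4 - 1/5 + 1/6 - 1/7 + 1/8 ± ...
= -0.6629
(Full series converges to -ln(2) ≈ -0.6931)

S_16 = -0.6629


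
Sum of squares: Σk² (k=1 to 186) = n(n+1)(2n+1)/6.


n = 186
n(n+1)(2n+1)/6 = 186×187×373/6
= 12973686/6 = 2162281

Σk² = 2162281


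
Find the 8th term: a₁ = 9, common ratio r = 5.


aₙ = a₁·r^(n-1)
= 9×5^7
= 9×78125
= 703125

a_8 = 703125


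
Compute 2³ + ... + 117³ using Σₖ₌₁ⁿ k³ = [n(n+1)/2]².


Σₖ₌2^117 k³ = [117·118/2]² − [1·2/2]²
= 47651409 − 1 = 47651408

Σk³ = 47651408


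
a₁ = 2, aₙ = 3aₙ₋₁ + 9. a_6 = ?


Computing step by step:
a_1 = 2
a_2 = 15
a_3 = 54
a_4 = 171
a_5 = 522
a_6 = 1575


a_6 = 1575


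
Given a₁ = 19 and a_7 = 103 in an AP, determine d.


d = (aₙ - a₁)/(n-1)
= (103 - 19)/(7-1)
= 84/6 = 14

d = 14


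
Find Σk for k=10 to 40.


Σₖ₌10^40 k = Σₖ₌₁^40 k − Σₖ₌₁^9 k
= 40·41/2 − 9·10/2
= 820 − 45 = 775

Σk = 775


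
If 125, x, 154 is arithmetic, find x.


AM = (125 + 154)/2 = 279/2 = 139.5

AM = 139.5


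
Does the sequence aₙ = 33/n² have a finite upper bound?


a₁ = 33, a₂ = 33/4, a₃ = 33/9, ...
0 < aₙ ≤ 33 for all n ≥ 1
The sequence IS bounded

Bounded (0 < aₙ ≤ 33)


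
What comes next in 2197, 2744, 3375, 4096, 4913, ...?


Pattern: perfect cubes: n³
Terms: 2197, 2744, 3375, 4096, 4913
Next term = 5832

Next term = 5832


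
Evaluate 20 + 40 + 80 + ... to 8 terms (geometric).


Sₙ = 20×(2^8 - 1)/(2 - 1)
= 20×(256 - 1)/1
= 20×255/1
= 5100

S_8 = 5100


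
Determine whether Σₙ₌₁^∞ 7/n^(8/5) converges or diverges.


p-series test: Σ c/n^p converges if p > 1, diverges if p ≤ 1 (constant c > 0 doesn't affect convergence).
p = 8/5
8/5 > 1 → CONVERGES

Converges (p = 8/5 > 1)


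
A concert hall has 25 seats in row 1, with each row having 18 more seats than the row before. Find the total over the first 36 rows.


aₙ = 25 + (36-1)×18 = 655
Sₙ = n(a₁+aₙ)/2 = 36×(25+655)/2
= 36×680/2 = 12240

S_36 = 12240


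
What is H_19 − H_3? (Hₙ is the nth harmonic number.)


Σₖ₌4^19 1/k = 1/4 + 1/5 + 1/6 + ... + 1/19
= 133033679/77597520
≈ 1.7144

Sum = 133033679/77597520 ≈ 1.7144


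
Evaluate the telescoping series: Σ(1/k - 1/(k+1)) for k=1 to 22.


Telescoping: adjacent terms cancel.
= 1/1 - 1/23
= 1 - 1/23 = 22/23

Sum = 22/23


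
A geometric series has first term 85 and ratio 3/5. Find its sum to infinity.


S∞ = a₁/(1-r) = 85/(1 - 3/5)
= 85/(2/5)
= 425/2

S∞ = 425/2


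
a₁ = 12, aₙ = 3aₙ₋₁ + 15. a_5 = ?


Computing step by step:
a_1 = 12
a_2 = 51
a_3 = 168
a_4 = 519
a_5 = 1572


a_5 = 1572


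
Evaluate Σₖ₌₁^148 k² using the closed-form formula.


n = 148
n(n+1)(2n+1)/6 = 148×149×297/6
= 6549444/6 = 1091574

Σk² = 1091574


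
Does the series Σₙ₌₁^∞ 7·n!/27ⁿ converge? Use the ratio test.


aₙ = 7·n!/27^n
a_{n+1}/aₙ = (n+1)!/27^(n+1) × 27^n/n!  (constant 7 cancels)
= (n+1)/27
L = lim(n→∞) (n+1)/27 = ∞
L > 1 → series DIVERGES

Diverges (ratio test: L = ∞ > 1)


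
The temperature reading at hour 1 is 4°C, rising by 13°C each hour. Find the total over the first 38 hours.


aₙ = 4 + (38-1)×13 = 485
Sₙ = n(a₁+aₙ)/2 = 38×(4+485)/2
= 38×489/2 = 9291

S_38 = 9291


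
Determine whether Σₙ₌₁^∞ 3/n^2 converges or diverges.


p-series test: Σ c/n^p converges if p > 1, diverges if p ≤ 1 (constant c > 0 doesn't affect convergence).
p = 2
2 > 1 → CONVERGES

Converges (p = 2 > 1)


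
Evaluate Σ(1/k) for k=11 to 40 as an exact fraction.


Σₖ₌11^40 1/k = 1/11 + 1/12 + 1/13 + ... + 1/40
= 93645267172279/69388720221600
≈ 1.3496

Sum = 93645267172279/69388720221600 ≈ 1.3496


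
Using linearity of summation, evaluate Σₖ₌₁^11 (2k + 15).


Σ(2k+15) = 2·Σk + 15·n
= 2·66 + 15·11
= 132 + 165 = 297

Σ = 297


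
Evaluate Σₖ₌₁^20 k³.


n(n+1)/2 = 20×21/2 = 210
Σk³ = 210² = 44100

Σk³ = 44100


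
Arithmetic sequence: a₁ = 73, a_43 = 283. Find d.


d = (aₙ - a₁)/(n-1)
= (283 - 73)/(43-1)
= 210/42 = 5

d = 5


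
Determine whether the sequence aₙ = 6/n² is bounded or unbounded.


a₁ = 6, a₂ = 6/4, a₃ = 6/9, ...
0 < aₙ ≤ 6 for all n ≥ 1
The sequence IS bounded

Bounded (0 < aₙ ≤ 6)


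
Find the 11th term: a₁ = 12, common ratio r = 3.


aₙ = a₁·r^(n-1)
= 12×3^10
= 12×59049
= 708588

a_11 = 708588


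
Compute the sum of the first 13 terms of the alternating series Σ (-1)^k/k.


S = -1 + 1/2 - 1/3 + 1/4 - 1/5 + 1/6 - 1/7 + 1/8 ± ...
= -0.7301
(Full series converges to -ln(2) ≈ -0.6931)

S_13 = -0.7301


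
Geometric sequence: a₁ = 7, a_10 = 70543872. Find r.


r^(n-1) = aₙ/a₁
r^9 = 70543872/7 = 10077696
r = 10077696^(1/9)
= 6

r = 6


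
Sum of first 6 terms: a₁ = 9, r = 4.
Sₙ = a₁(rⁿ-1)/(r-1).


Sₙ = 9×(4^6 - 1)/(4 - 1)
= 9×(4096 - 1)/3
= 9×4095/3
= 12285

S_6 = 12285


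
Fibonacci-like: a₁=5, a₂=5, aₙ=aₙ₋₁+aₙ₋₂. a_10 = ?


Computing iteratively: 5, 5, 10, 15, 25, 40, 65, 105, 170, 275
a_10 = 275

a_10 = 275


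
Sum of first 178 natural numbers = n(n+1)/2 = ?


n(n+1)/2 = 178×179/2 = 31862/2 = 15931

Σk = 15931


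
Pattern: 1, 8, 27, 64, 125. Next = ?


Pattern: perfect cubes: n³
Terms: 1, 8, 27, 64, 125
Next term = 216

Next term = 216


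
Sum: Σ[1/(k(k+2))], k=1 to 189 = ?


1/(k(k+2)) = (1/2)·(1/k - 1/(k+2)) (partial fractions)
Telescoping: Σ = (1/2)·(1 + 1/2 - 1/190 - 1/191) = 27027/36290

Sum = 27027/36290


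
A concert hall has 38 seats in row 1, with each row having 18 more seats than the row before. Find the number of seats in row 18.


aₙ = a₁ + (n-1)d
= 38 + (18-1)×18
= 38 + 306
= 344

a_18 = 344


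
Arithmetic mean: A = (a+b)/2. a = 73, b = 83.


AM = (73 + 83)/2 = 156/2 = 78

AM = 78


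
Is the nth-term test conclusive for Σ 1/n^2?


lim(n→∞) 1/n^2 = 0
lim aₙ = 0 → nth-term test is INCONCLUSIVE
(Need other tests; this is actually a convergent p-series with p=2 > 1)

Inconclusive (lim aₙ = 0; need another test)


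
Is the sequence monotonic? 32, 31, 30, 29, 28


Differences: -1, -1, -1, -1
All differences < 0 → strictly DECREASING

Monotonically decreasing


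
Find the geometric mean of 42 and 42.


GM = √(42×42) = √1764 = 42

GM = 42


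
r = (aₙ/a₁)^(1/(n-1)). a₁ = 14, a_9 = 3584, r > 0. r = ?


r^(n-1) = aₙ/a₁
r^8 = 3584/14 = 256
r = 256^(1/8)
= ±2; taking r > 0 gives r = 2

r = 2


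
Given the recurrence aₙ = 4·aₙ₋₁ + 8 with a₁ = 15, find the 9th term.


Computing step by step:
a_1 = 15
a_2 = 68
a_3 = 280
a_4 = 1128
a_5 = 4520
a_6 = 18088
a_7 = 72360
a_8 = 289448
a_9 = 1157800


a_9 = 1157800


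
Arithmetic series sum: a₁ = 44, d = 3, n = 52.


aₙ = 44 + (52-1)×3 = 197
Sₙ = n(a₁+aₙ)/2 = 52×(44+197)/2
= 52×241/2 = 6266

S_52 = 6266


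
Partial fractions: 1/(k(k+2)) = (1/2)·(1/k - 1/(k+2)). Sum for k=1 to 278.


1/(k(k+2)) = (1/2)·(1/k - 1/(k+2)) (partial fractions)
Telescoping: Σ = (1/2)·(1 + 1/2 - 1/279 - 1/280) = 116621/156240

Sum = 116621/156240


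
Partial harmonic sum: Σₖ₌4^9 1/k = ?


Σₖ₌4^9 1/k = 1/4 + 1/5 + 1/6 + 1/7 + 1/8 + 1/9
= 2509/2520
≈ 0.9956

Sum = 2509/2520 ≈ 0.9956


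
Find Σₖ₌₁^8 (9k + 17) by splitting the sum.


Σ(9k+17) = 9·Σk + 17·n
= 9·36 + 17·8
= 324 + 136 = 460

Σ = 460


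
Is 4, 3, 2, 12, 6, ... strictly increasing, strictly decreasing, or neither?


Differences: -1, -1, 10, -6
Difference at position 3 is +10 (> 0) but position 1 is -1 (< 0) — sequence both rises and falls
→ NOT monotonic

Not monotonic


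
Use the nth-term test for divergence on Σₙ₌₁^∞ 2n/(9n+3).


lim(n→∞) 2n/(9n+3) = 2/9 = 2/9  (divide numerator and denominator by n)
lim aₙ = 2/9 ≠ 0 → series DIVERGES

Diverges (lim aₙ = 2/9 ≠ 0)


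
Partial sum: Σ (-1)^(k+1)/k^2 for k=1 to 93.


S = 1 - 1/4 + 1/9 - 1/16 + 1/25 - 1/36 + 1/49 - 1/64 ± ...
= 0.8225
(Full series converges to +π²/12 ≈ +0.8225)

S_93 = 0.8225


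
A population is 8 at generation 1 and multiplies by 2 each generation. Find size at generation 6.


aₙ = a₁·r^(n-1)
= 8×2^5
= 8×32
= 256

a_6 = 256


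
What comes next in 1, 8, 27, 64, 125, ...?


Pattern: perfect cubes: n³
Terms: 1, 8, 27, 64, 125
Next term = 216

Next term = 216
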